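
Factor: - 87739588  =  - 2^2*21934897^1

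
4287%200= 87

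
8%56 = 8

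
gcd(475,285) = 95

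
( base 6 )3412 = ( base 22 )1E8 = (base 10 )800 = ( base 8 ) 1440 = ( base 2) 1100100000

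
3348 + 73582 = 76930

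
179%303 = 179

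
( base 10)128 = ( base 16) 80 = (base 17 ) 79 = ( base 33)3T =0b10000000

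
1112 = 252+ 860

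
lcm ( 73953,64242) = 6359958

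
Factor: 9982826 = 2^1 * 7^1 * 713059^1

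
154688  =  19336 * 8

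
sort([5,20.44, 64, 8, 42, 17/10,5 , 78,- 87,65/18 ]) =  [ -87, 17/10 , 65/18, 5 , 5,  8,20.44, 42,64, 78]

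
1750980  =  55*31836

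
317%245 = 72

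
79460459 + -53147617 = 26312842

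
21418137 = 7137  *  3001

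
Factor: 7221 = 3^1*29^1 * 83^1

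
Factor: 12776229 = 3^2*977^1*1453^1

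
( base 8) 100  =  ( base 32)20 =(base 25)2E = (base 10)64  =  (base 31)22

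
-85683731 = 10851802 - 96535533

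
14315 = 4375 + 9940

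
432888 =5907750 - 5474862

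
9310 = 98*95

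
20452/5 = 4090 + 2/5 = 4090.40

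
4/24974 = 2/12487= 0.00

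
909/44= 20 + 29/44 = 20.66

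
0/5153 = 0 =0.00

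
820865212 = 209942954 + 610922258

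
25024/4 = 6256 = 6256.00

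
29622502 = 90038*329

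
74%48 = 26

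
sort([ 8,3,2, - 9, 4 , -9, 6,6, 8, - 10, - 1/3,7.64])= [  -  10, - 9, - 9, - 1/3, 2,3,4, 6, 6,7.64, 8,8]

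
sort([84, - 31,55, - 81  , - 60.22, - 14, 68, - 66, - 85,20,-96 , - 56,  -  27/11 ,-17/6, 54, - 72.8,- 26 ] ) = [-96, -85, - 81,-72.8, - 66 , - 60.22,-56,- 31 , - 26,- 14, - 17/6, - 27/11,20,54 , 55, 68,84 ] 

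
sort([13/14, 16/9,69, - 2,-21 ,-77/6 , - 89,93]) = [ - 89,  -  21, - 77/6,-2, 13/14, 16/9,69,93 ] 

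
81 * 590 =47790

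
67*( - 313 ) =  - 20971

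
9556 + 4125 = 13681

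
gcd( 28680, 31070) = 2390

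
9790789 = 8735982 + 1054807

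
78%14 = 8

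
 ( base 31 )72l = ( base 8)15232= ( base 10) 6810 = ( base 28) 8J6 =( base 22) e1c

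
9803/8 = 9803/8 = 1225.38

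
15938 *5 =79690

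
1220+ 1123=2343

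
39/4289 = 39/4289   =  0.01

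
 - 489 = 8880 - 9369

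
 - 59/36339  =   - 1+ 36280/36339 = - 0.00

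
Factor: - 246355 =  - 5^1*29^1 * 1699^1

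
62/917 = 62/917= 0.07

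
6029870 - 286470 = 5743400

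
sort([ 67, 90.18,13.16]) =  [ 13.16, 67,90.18 ]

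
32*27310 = 873920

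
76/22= 3  +  5/11= 3.45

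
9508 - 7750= 1758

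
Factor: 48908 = 2^2*12227^1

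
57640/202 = 285  +  35/101 = 285.35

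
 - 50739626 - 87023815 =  - 137763441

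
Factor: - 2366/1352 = -2^( - 2)*7^1 = - 7/4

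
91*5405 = 491855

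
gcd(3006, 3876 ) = 6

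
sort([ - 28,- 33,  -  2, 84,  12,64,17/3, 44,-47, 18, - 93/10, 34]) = [ - 47,-33, - 28,-93/10,-2 , 17/3,  12, 18, 34, 44, 64, 84]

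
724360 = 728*995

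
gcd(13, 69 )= 1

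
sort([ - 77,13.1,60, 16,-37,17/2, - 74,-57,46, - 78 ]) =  [ - 78, - 77,-74, - 57,-37, 17/2,13.1,  16,46,60] 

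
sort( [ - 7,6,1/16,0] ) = [ - 7, 0,1/16, 6]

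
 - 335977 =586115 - 922092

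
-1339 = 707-2046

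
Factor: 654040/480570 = 788/579 = 2^2*3^( - 1)*193^ ( - 1)*197^1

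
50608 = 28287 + 22321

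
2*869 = 1738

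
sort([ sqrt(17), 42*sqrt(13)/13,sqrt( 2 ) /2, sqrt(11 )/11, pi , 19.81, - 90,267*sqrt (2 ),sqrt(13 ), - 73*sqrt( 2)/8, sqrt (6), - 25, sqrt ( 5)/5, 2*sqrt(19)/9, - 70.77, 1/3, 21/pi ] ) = [ - 90, - 70.77, - 25, - 73 * sqrt(2)/8,sqrt(11 ) /11,1/3, sqrt( 5)/5 , sqrt(2)/2,2*sqrt( 19)/9, sqrt( 6),  pi,sqrt( 13 ),sqrt (17 ),21/pi, 42*sqrt( 13)/13, 19.81,  267*sqrt(2) ] 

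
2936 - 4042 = -1106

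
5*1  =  5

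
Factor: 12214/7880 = 31/20= 2^( - 2)*5^ (-1)*31^1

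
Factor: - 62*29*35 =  -2^1*5^1 * 7^1*29^1*31^1 = - 62930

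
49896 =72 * 693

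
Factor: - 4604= -2^2*1151^1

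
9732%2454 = 2370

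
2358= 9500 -7142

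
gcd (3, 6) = 3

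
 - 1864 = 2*(-932 )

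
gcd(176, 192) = 16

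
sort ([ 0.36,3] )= [ 0.36, 3 ]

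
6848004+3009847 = 9857851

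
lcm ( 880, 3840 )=42240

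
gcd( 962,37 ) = 37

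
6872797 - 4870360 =2002437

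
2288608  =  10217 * 224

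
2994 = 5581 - 2587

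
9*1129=10161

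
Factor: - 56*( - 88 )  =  4928  =  2^6*7^1 * 11^1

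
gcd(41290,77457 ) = 1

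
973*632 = 614936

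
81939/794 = 81939/794 =103.20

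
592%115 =17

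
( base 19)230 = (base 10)779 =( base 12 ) 54b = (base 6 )3335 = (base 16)30B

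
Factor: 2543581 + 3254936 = 3^1*1932839^1 = 5798517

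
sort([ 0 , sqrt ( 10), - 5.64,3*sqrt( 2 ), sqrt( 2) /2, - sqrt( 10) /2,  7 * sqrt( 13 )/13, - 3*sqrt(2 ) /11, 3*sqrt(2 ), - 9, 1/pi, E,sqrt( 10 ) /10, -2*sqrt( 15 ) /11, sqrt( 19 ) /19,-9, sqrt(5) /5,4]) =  [  -  9,-9, - 5.64,-sqrt(10) /2, - 2*sqrt( 15) /11,-3*sqrt( 2) /11, 0,sqrt( 19 ) /19,  sqrt( 10) /10, 1/pi, sqrt( 5 ) /5 , sqrt( 2) /2, 7*sqrt( 13) /13, E,sqrt ( 10),4 , 3*sqrt( 2),3*sqrt(2) ] 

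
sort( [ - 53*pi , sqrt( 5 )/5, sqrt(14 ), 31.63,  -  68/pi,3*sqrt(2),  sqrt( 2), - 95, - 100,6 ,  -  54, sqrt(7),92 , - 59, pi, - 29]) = [ - 53* pi , - 100,- 95, - 59, - 54, - 29, - 68/pi,sqrt(5)/5, sqrt( 2 ),sqrt( 7), pi, sqrt( 14 ) , 3*sqrt(2), 6,31.63, 92 ]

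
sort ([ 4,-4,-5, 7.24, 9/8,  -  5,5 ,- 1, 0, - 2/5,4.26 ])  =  [ - 5,-5, - 4, - 1, - 2/5, 0 , 9/8,4,4.26, 5, 7.24 ] 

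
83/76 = 1 + 7/76 = 1.09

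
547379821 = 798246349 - 250866528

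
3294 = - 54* ( - 61)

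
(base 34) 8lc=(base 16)26f6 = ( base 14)38c6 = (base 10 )9974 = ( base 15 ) 2e4e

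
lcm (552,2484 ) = 4968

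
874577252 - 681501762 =193075490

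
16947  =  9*1883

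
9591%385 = 351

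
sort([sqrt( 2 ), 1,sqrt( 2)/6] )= [ sqrt(2)/6,1, sqrt(2)]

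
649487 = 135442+514045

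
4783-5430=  - 647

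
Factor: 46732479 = 3^1 *15577493^1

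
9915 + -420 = 9495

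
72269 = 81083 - 8814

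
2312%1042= 228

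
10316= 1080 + 9236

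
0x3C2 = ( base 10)962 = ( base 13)590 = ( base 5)12322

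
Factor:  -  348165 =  - 3^3*5^1*2579^1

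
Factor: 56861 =7^1*8123^1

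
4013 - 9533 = -5520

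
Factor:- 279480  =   - 2^3*3^1*5^1*17^1*137^1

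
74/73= 1+1/73 = 1.01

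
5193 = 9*577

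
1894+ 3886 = 5780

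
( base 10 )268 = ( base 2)100001100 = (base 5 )2033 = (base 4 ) 10030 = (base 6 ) 1124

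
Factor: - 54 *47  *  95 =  - 241110 = - 2^1*3^3*5^1*19^1 * 47^1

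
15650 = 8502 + 7148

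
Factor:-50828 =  - 2^2*97^1*131^1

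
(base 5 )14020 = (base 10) 1135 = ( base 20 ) 2GF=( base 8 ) 2157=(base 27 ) 1F1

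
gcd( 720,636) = 12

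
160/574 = 80/287 =0.28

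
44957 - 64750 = - 19793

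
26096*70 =1826720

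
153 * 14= 2142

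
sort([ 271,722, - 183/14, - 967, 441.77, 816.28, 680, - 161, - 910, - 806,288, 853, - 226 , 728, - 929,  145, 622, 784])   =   [ - 967, - 929, - 910, - 806, - 226, - 161, -183/14, 145,271, 288 , 441.77, 622, 680 , 722,728, 784,816.28, 853 ] 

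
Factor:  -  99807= - 3^1*17^1 * 19^1*103^1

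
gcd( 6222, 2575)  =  1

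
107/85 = 107/85 = 1.26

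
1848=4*462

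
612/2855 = 612/2855= 0.21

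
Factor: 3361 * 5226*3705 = 65076791130 = 2^1*3^2 * 5^1*13^2 * 19^1 * 67^1*3361^1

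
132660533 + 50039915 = 182700448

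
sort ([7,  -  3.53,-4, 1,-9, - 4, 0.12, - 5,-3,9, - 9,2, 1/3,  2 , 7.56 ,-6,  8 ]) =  [ - 9, - 9,-6, - 5,-4, - 4, - 3.53,- 3,0.12, 1/3, 1 , 2, 2, 7, 7.56, 8, 9 ]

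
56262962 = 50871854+5391108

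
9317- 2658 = 6659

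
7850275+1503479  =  9353754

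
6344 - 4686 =1658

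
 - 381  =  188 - 569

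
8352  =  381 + 7971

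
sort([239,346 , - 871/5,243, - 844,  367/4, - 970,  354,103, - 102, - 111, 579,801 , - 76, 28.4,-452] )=[ - 970, - 844, - 452, - 871/5, - 111 ,  -  102  , - 76,28.4, 367/4, 103, 239,243 , 346, 354,579, 801]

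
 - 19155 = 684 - 19839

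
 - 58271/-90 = 647+ 41/90 = 647.46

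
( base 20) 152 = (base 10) 502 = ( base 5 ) 4002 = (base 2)111110110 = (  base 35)ec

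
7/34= 7/34 = 0.21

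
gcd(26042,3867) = 1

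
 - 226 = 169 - 395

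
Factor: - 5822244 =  - 2^2 *3^2*161729^1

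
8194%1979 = 278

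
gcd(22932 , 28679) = 7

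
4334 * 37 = 160358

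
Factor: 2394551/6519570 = 2^( - 1)*3^( - 1)*  5^ ( - 1)* 19^1*193^1*653^1* 217319^( - 1) 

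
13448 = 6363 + 7085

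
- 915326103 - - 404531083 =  -510795020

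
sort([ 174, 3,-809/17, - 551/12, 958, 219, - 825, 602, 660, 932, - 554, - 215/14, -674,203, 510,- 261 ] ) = [ - 825, - 674, - 554, - 261, - 809/17, - 551/12, -215/14,3 , 174 , 203, 219 , 510,  602,660,932, 958 ]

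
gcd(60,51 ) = 3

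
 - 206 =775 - 981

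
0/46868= 0 = 0.00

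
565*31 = 17515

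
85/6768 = 85/6768 = 0.01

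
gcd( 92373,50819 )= 1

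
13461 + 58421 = 71882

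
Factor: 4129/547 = 547^( - 1 )*4129^1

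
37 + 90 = 127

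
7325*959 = 7024675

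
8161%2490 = 691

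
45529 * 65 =2959385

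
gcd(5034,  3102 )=6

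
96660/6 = 16110  =  16110.00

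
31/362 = 31/362 = 0.09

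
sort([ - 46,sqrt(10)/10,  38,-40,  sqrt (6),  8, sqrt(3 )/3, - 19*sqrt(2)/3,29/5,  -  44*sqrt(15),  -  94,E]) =[ - 44*sqrt(15) , - 94, - 46,-40,-19*sqrt(2)/3 , sqrt( 10)/10,sqrt( 3 )/3, sqrt (6), E, 29/5,8, 38]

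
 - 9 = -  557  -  - 548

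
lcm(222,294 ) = 10878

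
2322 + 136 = 2458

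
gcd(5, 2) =1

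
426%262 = 164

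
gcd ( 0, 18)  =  18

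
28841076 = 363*79452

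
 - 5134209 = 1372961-6507170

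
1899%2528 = 1899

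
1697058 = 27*62854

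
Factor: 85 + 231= 316 = 2^2*79^1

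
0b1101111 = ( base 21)56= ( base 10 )111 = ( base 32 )3f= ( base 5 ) 421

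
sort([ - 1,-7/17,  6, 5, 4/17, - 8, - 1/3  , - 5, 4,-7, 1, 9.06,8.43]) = [ - 8, - 7, - 5, - 1, - 7/17,-1/3 , 4/17, 1, 4, 5, 6 , 8.43, 9.06 ] 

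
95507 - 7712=87795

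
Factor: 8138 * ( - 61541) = - 2^1 * 13^1 * 19^1*41^1 * 79^1 * 313^1=- 500820658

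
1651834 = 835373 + 816461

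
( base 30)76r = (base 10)6507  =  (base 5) 202012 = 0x196b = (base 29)7lb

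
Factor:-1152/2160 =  - 8/15 = - 2^3*3^ ( - 1 )*5^( - 1)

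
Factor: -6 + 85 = 79 =79^1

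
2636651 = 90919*29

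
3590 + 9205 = 12795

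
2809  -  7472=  - 4663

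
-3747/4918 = -3747/4918 = - 0.76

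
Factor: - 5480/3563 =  - 2^3*5^1*7^ ( - 1)* 137^1*509^ ( - 1)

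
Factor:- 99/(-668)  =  2^(-2 )*3^2*11^1*167^( - 1) 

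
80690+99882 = 180572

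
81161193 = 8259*9827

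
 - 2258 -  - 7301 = 5043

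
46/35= 46/35=1.31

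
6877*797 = 5480969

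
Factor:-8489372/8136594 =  - 4244686/4068297=-2^1*3^( - 2) * 541^1*3923^1*452033^( - 1)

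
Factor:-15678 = -2^1*3^2*13^1*67^1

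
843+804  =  1647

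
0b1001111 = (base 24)37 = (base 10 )79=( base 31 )2H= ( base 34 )2b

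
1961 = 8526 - 6565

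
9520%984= 664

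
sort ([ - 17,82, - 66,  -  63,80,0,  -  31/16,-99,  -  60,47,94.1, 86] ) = [ - 99,  -  66, - 63, - 60, - 17, - 31/16,0,47 , 80,82,86,  94.1] 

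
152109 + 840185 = 992294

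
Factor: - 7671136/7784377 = - 2^5* 11^1*19^1 * 31^1 * 37^1*983^( - 1)*7919^( - 1)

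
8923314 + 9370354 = 18293668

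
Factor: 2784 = 2^5*3^1 * 29^1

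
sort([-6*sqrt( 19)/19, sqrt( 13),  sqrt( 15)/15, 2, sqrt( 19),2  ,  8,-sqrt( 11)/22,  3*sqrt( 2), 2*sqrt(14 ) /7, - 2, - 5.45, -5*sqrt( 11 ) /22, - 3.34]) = [ - 5.45 , - 3.34, - 2 , - 6*sqrt(19 ) /19,-5*sqrt(11 ) /22, - sqrt( 11) /22,sqrt( 15)/15, 2*sqrt( 14)/7, 2, 2, sqrt( 13 ), 3*sqrt( 2 ), sqrt( 19), 8 ]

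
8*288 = 2304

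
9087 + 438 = 9525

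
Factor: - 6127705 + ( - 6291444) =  - 23^1 * 89^1 * 6067^1 = - 12419149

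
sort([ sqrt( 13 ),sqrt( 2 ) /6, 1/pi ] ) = [ sqrt(2)/6,1/pi,sqrt( 13) ]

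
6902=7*986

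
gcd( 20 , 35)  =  5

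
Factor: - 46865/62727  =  -65/87 = - 3^( - 1)*5^1*13^1 * 29^( - 1) 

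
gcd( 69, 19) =1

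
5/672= 5/672 = 0.01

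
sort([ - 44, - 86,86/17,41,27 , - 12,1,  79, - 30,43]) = [-86, - 44, - 30 , - 12,1, 86/17,27,41,43, 79]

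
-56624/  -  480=3539/30 = 117.97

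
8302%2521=739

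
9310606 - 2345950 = 6964656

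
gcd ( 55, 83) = 1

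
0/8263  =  0 = 0.00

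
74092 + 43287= 117379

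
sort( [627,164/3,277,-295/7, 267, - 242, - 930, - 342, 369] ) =[ - 930 , -342, - 242, - 295/7,164/3,267, 277, 369, 627 ]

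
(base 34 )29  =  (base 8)115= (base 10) 77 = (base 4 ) 1031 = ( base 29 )2j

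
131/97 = 1 + 34/97 = 1.35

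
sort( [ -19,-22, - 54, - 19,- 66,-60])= [-66, - 60,-54, - 22,-19, - 19] 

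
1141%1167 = 1141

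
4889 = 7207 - 2318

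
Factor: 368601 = 3^1 * 122867^1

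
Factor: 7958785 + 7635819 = 15594604 = 2^2 * 3898651^1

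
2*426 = 852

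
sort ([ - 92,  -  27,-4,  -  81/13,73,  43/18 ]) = [ - 92, - 27,-81/13, -4, 43/18, 73]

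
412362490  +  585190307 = 997552797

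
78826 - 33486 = 45340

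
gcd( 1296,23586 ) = 6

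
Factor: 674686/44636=2^(  -  1) * 11159^(-1 )*337343^1 = 337343/22318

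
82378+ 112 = 82490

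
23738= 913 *26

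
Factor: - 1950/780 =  - 2^( - 1 )*5^1 = - 5/2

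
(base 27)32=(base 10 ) 83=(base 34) 2f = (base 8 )123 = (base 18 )4b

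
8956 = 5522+3434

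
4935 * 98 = 483630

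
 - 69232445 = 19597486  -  88829931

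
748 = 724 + 24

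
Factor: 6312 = 2^3*3^1*263^1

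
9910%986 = 50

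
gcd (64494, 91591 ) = 1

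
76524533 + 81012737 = 157537270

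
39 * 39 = 1521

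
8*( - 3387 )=  -  27096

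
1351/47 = 28 + 35/47 = 28.74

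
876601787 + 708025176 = 1584626963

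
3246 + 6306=9552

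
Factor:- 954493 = -971^1*983^1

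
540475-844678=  - 304203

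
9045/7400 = 1 + 329/1480=1.22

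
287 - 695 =-408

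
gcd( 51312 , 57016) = 8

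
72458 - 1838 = 70620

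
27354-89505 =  - 62151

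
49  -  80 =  - 31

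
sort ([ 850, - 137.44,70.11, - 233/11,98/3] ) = [ - 137.44 , - 233/11, 98/3, 70.11, 850 ] 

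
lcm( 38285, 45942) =229710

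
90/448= 45/224 =0.20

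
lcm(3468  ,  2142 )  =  72828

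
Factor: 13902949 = 13902949^1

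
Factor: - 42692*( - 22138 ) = 945115496 = 2^3*13^1*821^1*11069^1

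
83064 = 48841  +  34223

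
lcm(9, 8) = 72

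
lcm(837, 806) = 21762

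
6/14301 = 2/4767  =  0.00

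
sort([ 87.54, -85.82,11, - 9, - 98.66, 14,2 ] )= [  -  98.66, -85.82, - 9, 2, 11, 14, 87.54] 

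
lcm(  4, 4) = 4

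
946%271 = 133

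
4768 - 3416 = 1352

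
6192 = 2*3096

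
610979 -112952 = 498027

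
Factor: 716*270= 193320 = 2^3*3^3*5^1*179^1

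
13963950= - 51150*( - 273 ) 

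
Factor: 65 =5^1*13^1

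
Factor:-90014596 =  - 2^2*7^1*311^1* 10337^1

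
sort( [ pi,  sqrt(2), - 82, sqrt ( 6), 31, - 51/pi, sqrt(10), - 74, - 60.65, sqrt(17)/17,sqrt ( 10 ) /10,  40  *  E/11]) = [ - 82, - 74, - 60.65, - 51/pi, sqrt( 17)/17, sqrt( 10)/10, sqrt( 2),sqrt( 6), pi,sqrt(10),  40*E/11, 31] 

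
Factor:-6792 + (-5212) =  - 12004 = -2^2*3001^1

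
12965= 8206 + 4759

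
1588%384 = 52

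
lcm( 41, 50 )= 2050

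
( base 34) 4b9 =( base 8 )11617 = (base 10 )5007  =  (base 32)4SF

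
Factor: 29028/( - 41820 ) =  - 59/85=- 5^( - 1)* 17^( - 1)*59^1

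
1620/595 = 2 + 86/119=2.72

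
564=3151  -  2587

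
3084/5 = 3084/5 = 616.80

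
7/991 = 7/991 = 0.01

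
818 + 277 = 1095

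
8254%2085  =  1999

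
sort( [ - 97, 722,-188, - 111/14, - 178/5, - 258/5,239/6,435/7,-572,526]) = [ - 572, -188, - 97, - 258/5 , - 178/5,  -  111/14, 239/6,435/7,526,722]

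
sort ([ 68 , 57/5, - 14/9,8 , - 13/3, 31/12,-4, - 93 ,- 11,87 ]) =[ - 93 , - 11,-13/3, - 4, - 14/9 , 31/12,8, 57/5,68, 87]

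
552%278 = 274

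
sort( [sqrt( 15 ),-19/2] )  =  [-19/2,sqrt( 15) ]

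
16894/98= 172 +19/49  =  172.39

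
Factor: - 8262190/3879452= - 4131095/1939726=-2^( - 1)*5^1*647^1*1277^1 * 969863^(- 1)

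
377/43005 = 377/43005= 0.01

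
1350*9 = 12150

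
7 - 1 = 6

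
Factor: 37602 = 2^1*3^2  *2089^1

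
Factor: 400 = 2^4*5^2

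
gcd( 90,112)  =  2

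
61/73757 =61/73757 = 0.00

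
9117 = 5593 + 3524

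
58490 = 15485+43005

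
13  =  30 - 17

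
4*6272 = 25088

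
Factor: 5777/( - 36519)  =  -3^ ( - 1) * 7^ ( - 1)*37^( - 1 )*47^ (- 1)*53^1 * 109^1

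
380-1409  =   - 1029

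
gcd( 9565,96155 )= 5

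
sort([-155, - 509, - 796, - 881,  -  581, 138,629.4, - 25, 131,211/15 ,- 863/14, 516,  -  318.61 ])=[  -  881, - 796, - 581  ,-509,-318.61,  -  155, - 863/14, - 25, 211/15,131,138,516, 629.4]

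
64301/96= 669+ 77/96 = 669.80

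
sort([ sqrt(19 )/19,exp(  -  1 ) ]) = [sqrt( 19) /19,  exp( - 1 )] 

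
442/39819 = 34/3063 = 0.01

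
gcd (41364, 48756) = 12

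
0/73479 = 0 = 0.00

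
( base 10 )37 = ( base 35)12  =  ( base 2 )100101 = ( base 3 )1101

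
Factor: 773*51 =3^1 * 17^1*773^1 = 39423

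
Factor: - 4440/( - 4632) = 5^1*37^1*193^( - 1) = 185/193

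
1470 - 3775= - 2305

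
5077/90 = 5077/90 = 56.41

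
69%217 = 69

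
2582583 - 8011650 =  - 5429067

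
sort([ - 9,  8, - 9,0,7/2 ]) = [-9,- 9, 0, 7/2,8 ]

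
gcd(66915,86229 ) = 9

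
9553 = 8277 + 1276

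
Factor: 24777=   3^2*2753^1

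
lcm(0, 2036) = 0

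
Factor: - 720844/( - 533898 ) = 360422/266949 = 2^1*3^( - 3)*9887^( - 1 ) * 180211^1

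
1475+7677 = 9152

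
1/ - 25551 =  - 1/25551 = - 0.00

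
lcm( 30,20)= 60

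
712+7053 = 7765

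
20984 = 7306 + 13678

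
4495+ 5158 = 9653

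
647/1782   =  647/1782 = 0.36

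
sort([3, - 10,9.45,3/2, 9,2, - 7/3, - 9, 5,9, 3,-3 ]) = [ - 10,-9, - 3, - 7/3,3/2,2, 3,3, 5, 9 , 9,9.45 ]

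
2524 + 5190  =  7714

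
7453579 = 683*10913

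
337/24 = 337/24 = 14.04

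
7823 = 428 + 7395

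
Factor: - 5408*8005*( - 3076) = 2^7*5^1*13^2*769^1*1601^1 = 133163239040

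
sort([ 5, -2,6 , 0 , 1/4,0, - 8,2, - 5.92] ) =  [ - 8, - 5.92 , - 2, 0, 0,1/4,2,5, 6]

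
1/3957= 1/3957 = 0.00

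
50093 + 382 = 50475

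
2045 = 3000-955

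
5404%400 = 204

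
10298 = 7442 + 2856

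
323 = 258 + 65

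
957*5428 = 5194596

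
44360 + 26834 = 71194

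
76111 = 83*917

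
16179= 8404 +7775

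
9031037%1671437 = 673852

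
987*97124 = 95861388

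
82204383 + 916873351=999077734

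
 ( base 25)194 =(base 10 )854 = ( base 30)SE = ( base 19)26i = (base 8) 1526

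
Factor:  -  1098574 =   -  2^1*17^1*79^1*409^1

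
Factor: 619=619^1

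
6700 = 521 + 6179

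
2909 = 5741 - 2832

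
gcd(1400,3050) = 50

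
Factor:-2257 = - 37^1 * 61^1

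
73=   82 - 9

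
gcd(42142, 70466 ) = 2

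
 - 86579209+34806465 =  - 51772744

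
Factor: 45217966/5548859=2^1*1873^1*12071^1*5548859^(  -  1)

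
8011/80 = 8011/80 = 100.14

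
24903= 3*8301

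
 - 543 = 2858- 3401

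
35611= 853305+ - 817694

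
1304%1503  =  1304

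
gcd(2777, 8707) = 1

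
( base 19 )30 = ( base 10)57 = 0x39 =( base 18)33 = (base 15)3c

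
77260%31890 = 13480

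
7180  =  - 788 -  - 7968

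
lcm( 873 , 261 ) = 25317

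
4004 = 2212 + 1792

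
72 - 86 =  - 14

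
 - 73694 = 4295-77989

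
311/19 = 311/19 = 16.37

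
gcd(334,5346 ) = 2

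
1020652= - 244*(  -  4183) 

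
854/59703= 122/8529 = 0.01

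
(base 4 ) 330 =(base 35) 1p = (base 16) 3c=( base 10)60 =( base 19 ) 33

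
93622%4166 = 1970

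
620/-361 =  - 2 + 102/361 = - 1.72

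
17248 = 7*2464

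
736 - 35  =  701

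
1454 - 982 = 472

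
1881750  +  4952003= 6833753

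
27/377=27/377 = 0.07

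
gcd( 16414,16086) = 2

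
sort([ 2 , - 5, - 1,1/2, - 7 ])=[ - 7, - 5, - 1,  1/2, 2]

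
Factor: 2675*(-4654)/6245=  - 2489890/1249  =  - 2^1*5^1 *13^1* 107^1*179^1*1249^ ( - 1) 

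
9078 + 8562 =17640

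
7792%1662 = 1144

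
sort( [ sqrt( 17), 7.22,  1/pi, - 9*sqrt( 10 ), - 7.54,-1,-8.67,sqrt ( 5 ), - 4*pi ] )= [ - 9*sqrt( 10), -4 * pi, - 8.67 , -7.54, - 1, 1/pi , sqrt(5), sqrt( 17 ),7.22] 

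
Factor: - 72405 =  - 3^2*5^1 * 1609^1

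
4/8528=1/2132 = 0.00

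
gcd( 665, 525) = 35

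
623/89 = 7 = 7.00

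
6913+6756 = 13669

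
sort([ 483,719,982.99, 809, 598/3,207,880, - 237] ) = [  -  237,598/3, 207,483, 719,809 , 880,982.99 ] 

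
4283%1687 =909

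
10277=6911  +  3366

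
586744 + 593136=1179880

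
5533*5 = 27665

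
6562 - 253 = 6309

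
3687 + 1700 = 5387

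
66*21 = 1386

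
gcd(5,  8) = 1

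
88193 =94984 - 6791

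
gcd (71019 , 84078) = 9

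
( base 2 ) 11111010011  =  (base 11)1561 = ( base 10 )2003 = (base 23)3I2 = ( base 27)2K5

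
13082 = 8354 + 4728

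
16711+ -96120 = - 79409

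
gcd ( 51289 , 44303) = 7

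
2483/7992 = 2483/7992= 0.31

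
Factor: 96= 2^5*3^1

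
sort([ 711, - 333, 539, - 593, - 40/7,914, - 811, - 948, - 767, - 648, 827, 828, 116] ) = [ - 948, - 811, - 767, - 648, - 593,-333, - 40/7, 116,539,711, 827 , 828,914 ] 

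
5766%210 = 96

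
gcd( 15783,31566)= 15783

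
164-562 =-398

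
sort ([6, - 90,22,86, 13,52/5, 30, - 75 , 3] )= [-90, - 75,  3,6, 52/5,  13,  22, 30, 86] 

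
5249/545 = 5249/545=9.63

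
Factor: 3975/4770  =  2^( - 1) * 3^ ( -1 )*5^1= 5/6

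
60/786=10/131 = 0.08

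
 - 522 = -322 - 200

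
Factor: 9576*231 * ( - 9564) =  - 21156103584 = - 2^5*3^4*7^2*11^1*19^1 * 797^1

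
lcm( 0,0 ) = 0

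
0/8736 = 0 = 0.00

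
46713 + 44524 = 91237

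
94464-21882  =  72582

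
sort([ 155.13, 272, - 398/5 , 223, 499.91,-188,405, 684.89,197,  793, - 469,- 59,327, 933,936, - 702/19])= [ - 469, - 188 , - 398/5, - 59, - 702/19,155.13 , 197, 223,272,327, 405,499.91,684.89,793,933, 936 ]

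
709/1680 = 709/1680 = 0.42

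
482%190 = 102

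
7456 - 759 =6697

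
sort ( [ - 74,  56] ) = [ - 74 , 56]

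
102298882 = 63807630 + 38491252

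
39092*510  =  19936920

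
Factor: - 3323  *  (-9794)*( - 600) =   -  19527277200 =-2^4 * 3^1*5^2 *59^1*83^1 * 3323^1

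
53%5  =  3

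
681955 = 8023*85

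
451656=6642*68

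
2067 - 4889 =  - 2822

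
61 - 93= - 32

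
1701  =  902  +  799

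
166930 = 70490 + 96440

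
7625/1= 7625 = 7625.00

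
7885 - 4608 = 3277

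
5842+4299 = 10141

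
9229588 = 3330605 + 5898983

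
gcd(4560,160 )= 80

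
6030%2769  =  492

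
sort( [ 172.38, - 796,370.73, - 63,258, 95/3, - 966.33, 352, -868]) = [  -  966.33 , - 868, - 796, -63, 95/3, 172.38, 258,  352,  370.73 ]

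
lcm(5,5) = 5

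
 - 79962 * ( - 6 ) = 479772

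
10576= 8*1322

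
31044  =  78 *398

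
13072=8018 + 5054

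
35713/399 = 89 + 202/399 = 89.51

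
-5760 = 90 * (- 64)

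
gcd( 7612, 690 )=2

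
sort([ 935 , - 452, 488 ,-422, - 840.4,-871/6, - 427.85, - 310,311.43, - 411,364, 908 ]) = [ - 840.4, - 452, - 427.85,-422, - 411, - 310, - 871/6,311.43 , 364,488,908,935 ] 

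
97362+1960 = 99322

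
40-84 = -44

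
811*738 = 598518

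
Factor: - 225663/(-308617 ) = 3^1*107^1*439^(-1) =321/439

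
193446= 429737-236291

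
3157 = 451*7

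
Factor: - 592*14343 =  - 2^4*3^1*7^1*37^1*683^1 = - 8491056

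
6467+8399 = 14866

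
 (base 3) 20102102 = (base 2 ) 1001001001010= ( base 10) 4682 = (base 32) 4IA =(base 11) 3577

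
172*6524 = 1122128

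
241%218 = 23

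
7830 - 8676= - 846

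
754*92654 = 69861116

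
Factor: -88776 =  - 2^3*3^4*137^1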